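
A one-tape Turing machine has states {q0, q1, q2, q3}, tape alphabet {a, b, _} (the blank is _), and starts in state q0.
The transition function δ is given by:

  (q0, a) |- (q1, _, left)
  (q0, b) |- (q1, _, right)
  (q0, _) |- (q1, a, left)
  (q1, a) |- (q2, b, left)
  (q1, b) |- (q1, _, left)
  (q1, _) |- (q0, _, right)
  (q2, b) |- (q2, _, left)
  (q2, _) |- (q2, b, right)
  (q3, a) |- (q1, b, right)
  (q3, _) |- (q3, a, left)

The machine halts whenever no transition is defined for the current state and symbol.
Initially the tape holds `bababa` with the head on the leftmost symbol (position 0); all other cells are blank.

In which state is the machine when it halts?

q0 | __[b]ababa   read b → write _, move right, go to q1
q1 | ___[a]baba   read a → write b, move left, go to q2
q2 | __[_]bbaba   read _ → write b, move right, go to q2
q2 | __b[b]baba   read b → write _, move left, go to q2
q2 | __[b]_baba   read b → write _, move left, go to q2
q2 | _[_]__baba   read _ → write b, move right, go to q2
q2 | _b[_]_baba   read _ → write b, move right, go to q2
q2 | _bb[_]baba   read _ → write b, move right, go to q2
q2 | _bbb[b]aba   read b → write _, move left, go to q2
q2 | _bb[b]_aba   read b → write _, move left, go to q2
q2 | _b[b]__aba   read b → write _, move left, go to q2
q2 | _[b]___aba   read b → write _, move left, go to q2
q2 | [_]____aba   read _ → write b, move right, go to q2
q2 | b[_]___aba   read _ → write b, move right, go to q2
q2 | bb[_]__aba   read _ → write b, move right, go to q2
q2 | bbb[_]_aba   read _ → write b, move right, go to q2
q2 | bbbb[_]aba   read _ → write b, move right, go to q2
q2 | bbbbb[a]ba
No transition is defined for (q2, a); M halts in state q2.

q2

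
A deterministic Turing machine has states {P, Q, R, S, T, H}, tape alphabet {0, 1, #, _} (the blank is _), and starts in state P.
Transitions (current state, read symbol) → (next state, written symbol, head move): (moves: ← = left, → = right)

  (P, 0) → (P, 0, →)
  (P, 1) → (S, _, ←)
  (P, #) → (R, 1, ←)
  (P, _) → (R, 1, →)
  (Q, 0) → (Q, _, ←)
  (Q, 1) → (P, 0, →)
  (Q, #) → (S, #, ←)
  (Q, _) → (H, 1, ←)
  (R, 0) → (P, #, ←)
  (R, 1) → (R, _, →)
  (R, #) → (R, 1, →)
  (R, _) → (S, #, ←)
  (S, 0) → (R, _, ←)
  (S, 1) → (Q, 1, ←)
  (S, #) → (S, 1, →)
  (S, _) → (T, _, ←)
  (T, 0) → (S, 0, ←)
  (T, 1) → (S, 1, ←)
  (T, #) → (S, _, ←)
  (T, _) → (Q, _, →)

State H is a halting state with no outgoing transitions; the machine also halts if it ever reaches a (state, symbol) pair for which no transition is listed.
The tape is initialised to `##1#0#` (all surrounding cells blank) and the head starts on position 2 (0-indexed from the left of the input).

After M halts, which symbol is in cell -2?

1

P | ___##[1]#0#   read 1 → write _, move ←, go to S
S | ___#[#]_#0#   read # → write 1, move →, go to S
S | ___#1[_]#0#   read _ → write _, move ←, go to T
T | ___#[1]_#0#   read 1 → write 1, move ←, go to S
S | ___[#]1_#0#   read # → write 1, move →, go to S
S | ___1[1]_#0#   read 1 → write 1, move ←, go to Q
Q | ___[1]1_#0#   read 1 → write 0, move →, go to P
P | ___0[1]_#0#   read 1 → write _, move ←, go to S
S | ___[0]__#0#   read 0 → write _, move ←, go to R
R | __[_]___#0#   read _ → write #, move ←, go to S
S | _[_]#___#0#   read _ → write _, move ←, go to T
T | [_]_#___#0#   read _ → write _, move →, go to Q
Q | _[_]#___#0#   read _ → write 1, move ←, go to H
H | [_]1#___#0#
Cell -2 holds 1 when M halts.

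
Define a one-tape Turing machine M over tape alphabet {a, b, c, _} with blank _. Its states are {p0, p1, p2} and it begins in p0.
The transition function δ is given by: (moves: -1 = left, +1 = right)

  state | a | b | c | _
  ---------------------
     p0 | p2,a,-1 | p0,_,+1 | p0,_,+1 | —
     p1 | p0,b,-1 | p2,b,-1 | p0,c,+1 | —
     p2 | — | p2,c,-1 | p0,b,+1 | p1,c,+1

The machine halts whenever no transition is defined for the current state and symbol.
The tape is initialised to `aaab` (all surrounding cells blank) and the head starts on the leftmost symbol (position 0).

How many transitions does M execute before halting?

16

p0 | _[a]aab_   read a → write a, move -1, go to p2
p2 | [_]aaab_   read _ → write c, move +1, go to p1
p1 | c[a]aab_   read a → write b, move -1, go to p0
p0 | [c]baab_   read c → write _, move +1, go to p0
p0 | _[b]aab_   read b → write _, move +1, go to p0
p0 | __[a]ab_   read a → write a, move -1, go to p2
p2 | _[_]aab_   read _ → write c, move +1, go to p1
p1 | _c[a]ab_   read a → write b, move -1, go to p0
p0 | _[c]bab_   read c → write _, move +1, go to p0
p0 | __[b]ab_   read b → write _, move +1, go to p0
p0 | ___[a]b_   read a → write a, move -1, go to p2
p2 | __[_]ab_   read _ → write c, move +1, go to p1
p1 | __c[a]b_   read a → write b, move -1, go to p0
p0 | __[c]bb_   read c → write _, move +1, go to p0
p0 | ___[b]b_   read b → write _, move +1, go to p0
p0 | ____[b]_   read b → write _, move +1, go to p0
p0 | _____[_]
M halts after 16 transitions.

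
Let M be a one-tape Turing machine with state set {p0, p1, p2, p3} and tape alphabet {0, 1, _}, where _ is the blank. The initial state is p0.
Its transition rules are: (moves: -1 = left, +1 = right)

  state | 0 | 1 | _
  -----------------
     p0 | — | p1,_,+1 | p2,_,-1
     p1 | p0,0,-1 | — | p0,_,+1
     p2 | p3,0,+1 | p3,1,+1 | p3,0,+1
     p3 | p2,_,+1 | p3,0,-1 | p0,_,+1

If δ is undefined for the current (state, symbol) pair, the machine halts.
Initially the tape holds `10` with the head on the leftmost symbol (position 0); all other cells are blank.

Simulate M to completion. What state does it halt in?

p0

p0 | _[1]0   read 1 → write _, move +1, go to p1
p1 | __[0]   read 0 → write 0, move -1, go to p0
p0 | _[_]0   read _ → write _, move -1, go to p2
p2 | [_]_0   read _ → write 0, move +1, go to p3
p3 | 0[_]0   read _ → write _, move +1, go to p0
p0 | 0_[0]
No transition is defined for (p0, 0); M halts in state p0.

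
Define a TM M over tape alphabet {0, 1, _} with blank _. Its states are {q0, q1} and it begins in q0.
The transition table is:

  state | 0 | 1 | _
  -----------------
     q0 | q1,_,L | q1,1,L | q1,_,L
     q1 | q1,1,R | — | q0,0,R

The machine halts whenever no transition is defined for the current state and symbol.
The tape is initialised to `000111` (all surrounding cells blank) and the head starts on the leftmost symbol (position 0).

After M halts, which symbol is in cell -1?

1

state=q0 head=0 tape=_[0]00111   (q0,0)→(q1,_,L)
state=q1 head=-1 tape=[_]_00111   (q1,_)→(q0,0,R)
state=q0 head=0 tape=0[_]00111   (q0,_)→(q1,_,L)
state=q1 head=-1 tape=[0]_00111   (q1,0)→(q1,1,R)
state=q1 head=0 tape=1[_]00111   (q1,_)→(q0,0,R)
state=q0 head=1 tape=10[0]0111   (q0,0)→(q1,_,L)
state=q1 head=0 tape=1[0]_0111   (q1,0)→(q1,1,R)
state=q1 head=1 tape=11[_]0111   (q1,_)→(q0,0,R)
state=q0 head=2 tape=110[0]111   (q0,0)→(q1,_,L)
state=q1 head=1 tape=11[0]_111   (q1,0)→(q1,1,R)
state=q1 head=2 tape=111[_]111   (q1,_)→(q0,0,R)
state=q0 head=3 tape=1110[1]11   (q0,1)→(q1,1,L)
state=q1 head=2 tape=111[0]111   (q1,0)→(q1,1,R)
state=q1 head=3 tape=1111[1]11
Cell -1 holds 1 when M halts.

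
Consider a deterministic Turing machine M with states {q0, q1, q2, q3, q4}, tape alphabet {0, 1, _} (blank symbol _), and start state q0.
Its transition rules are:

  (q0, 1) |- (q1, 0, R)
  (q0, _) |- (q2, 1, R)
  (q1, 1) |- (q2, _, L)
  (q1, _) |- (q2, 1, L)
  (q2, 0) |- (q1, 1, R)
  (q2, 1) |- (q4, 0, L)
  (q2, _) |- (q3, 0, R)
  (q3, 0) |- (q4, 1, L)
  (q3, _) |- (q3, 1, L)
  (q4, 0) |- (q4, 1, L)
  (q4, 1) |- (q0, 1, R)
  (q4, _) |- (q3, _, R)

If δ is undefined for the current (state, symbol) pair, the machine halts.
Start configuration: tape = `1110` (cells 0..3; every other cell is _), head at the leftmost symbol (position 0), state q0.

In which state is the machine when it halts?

q0 | _[1]110   read 1 → write 0, move R, go to q1
q1 | _0[1]10   read 1 → write _, move L, go to q2
q2 | _[0]_10   read 0 → write 1, move R, go to q1
q1 | _1[_]10   read _ → write 1, move L, go to q2
q2 | _[1]110   read 1 → write 0, move L, go to q4
q4 | [_]0110   read _ → write _, move R, go to q3
q3 | _[0]110   read 0 → write 1, move L, go to q4
q4 | [_]1110   read _ → write _, move R, go to q3
q3 | _[1]110
No transition is defined for (q3, 1); M halts in state q3.

q3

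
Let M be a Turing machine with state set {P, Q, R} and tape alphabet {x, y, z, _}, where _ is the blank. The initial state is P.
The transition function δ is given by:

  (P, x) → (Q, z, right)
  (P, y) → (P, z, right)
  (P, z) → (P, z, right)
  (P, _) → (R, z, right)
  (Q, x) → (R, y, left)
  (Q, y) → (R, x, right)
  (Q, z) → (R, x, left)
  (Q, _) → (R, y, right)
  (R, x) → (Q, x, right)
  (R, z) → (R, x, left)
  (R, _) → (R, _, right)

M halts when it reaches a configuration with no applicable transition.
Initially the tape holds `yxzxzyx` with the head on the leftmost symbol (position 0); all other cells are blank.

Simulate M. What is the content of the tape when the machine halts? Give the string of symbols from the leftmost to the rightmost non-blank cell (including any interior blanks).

P | _[y]xzxzyx   read y → write z, move right, go to P
P | _z[x]zxzyx   read x → write z, move right, go to Q
Q | _zz[z]xzyx   read z → write x, move left, go to R
R | _z[z]xxzyx   read z → write x, move left, go to R
R | _[z]xxxzyx   read z → write x, move left, go to R
R | [_]xxxxzyx   read _ → write _, move right, go to R
R | _[x]xxxzyx   read x → write x, move right, go to Q
Q | _x[x]xxzyx   read x → write y, move left, go to R
R | _[x]yxxzyx   read x → write x, move right, go to Q
Q | _x[y]xxzyx   read y → write x, move right, go to R
R | _xx[x]xzyx   read x → write x, move right, go to Q
Q | _xxx[x]zyx   read x → write y, move left, go to R
R | _xx[x]yzyx   read x → write x, move right, go to Q
Q | _xxx[y]zyx   read y → write x, move right, go to R
R | _xxxx[z]yx   read z → write x, move left, go to R
R | _xxx[x]xyx   read x → write x, move right, go to Q
Q | _xxxx[x]yx   read x → write y, move left, go to R
R | _xxx[x]yyx   read x → write x, move right, go to Q
Q | _xxxx[y]yx   read y → write x, move right, go to R
R | _xxxxx[y]x
The non-blank tape span at halt is xxxxxyx.

xxxxxyx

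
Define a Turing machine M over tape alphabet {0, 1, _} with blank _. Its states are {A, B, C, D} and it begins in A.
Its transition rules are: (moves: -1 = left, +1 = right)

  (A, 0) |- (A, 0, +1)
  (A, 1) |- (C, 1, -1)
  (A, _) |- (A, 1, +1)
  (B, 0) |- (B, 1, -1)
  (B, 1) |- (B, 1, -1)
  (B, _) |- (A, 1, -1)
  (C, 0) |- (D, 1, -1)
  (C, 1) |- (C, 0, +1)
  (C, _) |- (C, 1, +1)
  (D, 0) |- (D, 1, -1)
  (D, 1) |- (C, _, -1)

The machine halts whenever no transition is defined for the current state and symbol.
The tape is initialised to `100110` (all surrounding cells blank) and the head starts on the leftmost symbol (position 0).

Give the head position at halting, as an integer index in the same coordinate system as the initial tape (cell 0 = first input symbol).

-3

A | ___[1]00110   read 1 → write 1, move -1, go to C
C | __[_]100110   read _ → write 1, move +1, go to C
C | __1[1]00110   read 1 → write 0, move +1, go to C
C | __10[0]0110   read 0 → write 1, move -1, go to D
D | __1[0]10110   read 0 → write 1, move -1, go to D
D | __[1]110110   read 1 → write _, move -1, go to C
C | _[_]_110110   read _ → write 1, move +1, go to C
C | _1[_]110110   read _ → write 1, move +1, go to C
C | _11[1]10110   read 1 → write 0, move +1, go to C
C | _110[1]0110   read 1 → write 0, move +1, go to C
C | _1100[0]110   read 0 → write 1, move -1, go to D
D | _110[0]1110   read 0 → write 1, move -1, go to D
D | _11[0]11110   read 0 → write 1, move -1, go to D
D | _1[1]111110   read 1 → write _, move -1, go to C
C | _[1]_111110   read 1 → write 0, move +1, go to C
C | _0[_]111110   read _ → write 1, move +1, go to C
C | _01[1]11110   read 1 → write 0, move +1, go to C
C | _010[1]1110   read 1 → write 0, move +1, go to C
C | _0100[1]110   read 1 → write 0, move +1, go to C
C | _01000[1]10   read 1 → write 0, move +1, go to C
C | _010000[1]0   read 1 → write 0, move +1, go to C
C | _0100000[0]   read 0 → write 1, move -1, go to D
D | _010000[0]1   read 0 → write 1, move -1, go to D
D | _01000[0]11   read 0 → write 1, move -1, go to D
D | _0100[0]111   read 0 → write 1, move -1, go to D
D | _010[0]1111   read 0 → write 1, move -1, go to D
D | _01[0]11111   read 0 → write 1, move -1, go to D
D | _0[1]111111   read 1 → write _, move -1, go to C
C | _[0]_111111   read 0 → write 1, move -1, go to D
D | [_]1_111111
At halt the head is at cell -3.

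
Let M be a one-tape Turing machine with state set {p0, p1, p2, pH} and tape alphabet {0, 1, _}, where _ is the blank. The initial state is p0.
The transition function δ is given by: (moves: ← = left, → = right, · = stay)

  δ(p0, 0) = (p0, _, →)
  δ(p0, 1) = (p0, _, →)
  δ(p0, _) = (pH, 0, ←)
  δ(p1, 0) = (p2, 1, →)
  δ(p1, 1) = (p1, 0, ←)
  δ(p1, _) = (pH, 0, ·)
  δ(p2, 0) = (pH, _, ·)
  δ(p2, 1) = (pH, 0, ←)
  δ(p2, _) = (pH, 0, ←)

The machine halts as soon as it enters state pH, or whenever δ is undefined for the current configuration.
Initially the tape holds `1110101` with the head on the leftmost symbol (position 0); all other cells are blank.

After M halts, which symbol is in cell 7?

p0 | [1]110101_   read 1 → write _, move →, go to p0
p0 | _[1]10101_   read 1 → write _, move →, go to p0
p0 | __[1]0101_   read 1 → write _, move →, go to p0
p0 | ___[0]101_   read 0 → write _, move →, go to p0
p0 | ____[1]01_   read 1 → write _, move →, go to p0
p0 | _____[0]1_   read 0 → write _, move →, go to p0
p0 | ______[1]_   read 1 → write _, move →, go to p0
p0 | _______[_]   read _ → write 0, move ←, go to pH
pH | ______[_]0
Cell 7 holds 0 when M halts.

0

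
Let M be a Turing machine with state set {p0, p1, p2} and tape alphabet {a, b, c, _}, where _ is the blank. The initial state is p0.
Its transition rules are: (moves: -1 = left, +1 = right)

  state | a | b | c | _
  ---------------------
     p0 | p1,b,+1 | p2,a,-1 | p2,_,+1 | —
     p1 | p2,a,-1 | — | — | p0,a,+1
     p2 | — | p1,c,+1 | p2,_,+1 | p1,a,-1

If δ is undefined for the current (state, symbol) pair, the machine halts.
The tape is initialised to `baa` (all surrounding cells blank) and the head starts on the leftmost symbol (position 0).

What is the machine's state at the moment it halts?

p0 | __[b]aa   read b → write a, move -1, go to p2
p2 | _[_]aaa   read _ → write a, move -1, go to p1
p1 | [_]aaaa   read _ → write a, move +1, go to p0
p0 | a[a]aaa   read a → write b, move +1, go to p1
p1 | ab[a]aa   read a → write a, move -1, go to p2
p2 | a[b]aaa   read b → write c, move +1, go to p1
p1 | ac[a]aa   read a → write a, move -1, go to p2
p2 | a[c]aaa   read c → write _, move +1, go to p2
p2 | a_[a]aa
No transition is defined for (p2, a); M halts in state p2.

p2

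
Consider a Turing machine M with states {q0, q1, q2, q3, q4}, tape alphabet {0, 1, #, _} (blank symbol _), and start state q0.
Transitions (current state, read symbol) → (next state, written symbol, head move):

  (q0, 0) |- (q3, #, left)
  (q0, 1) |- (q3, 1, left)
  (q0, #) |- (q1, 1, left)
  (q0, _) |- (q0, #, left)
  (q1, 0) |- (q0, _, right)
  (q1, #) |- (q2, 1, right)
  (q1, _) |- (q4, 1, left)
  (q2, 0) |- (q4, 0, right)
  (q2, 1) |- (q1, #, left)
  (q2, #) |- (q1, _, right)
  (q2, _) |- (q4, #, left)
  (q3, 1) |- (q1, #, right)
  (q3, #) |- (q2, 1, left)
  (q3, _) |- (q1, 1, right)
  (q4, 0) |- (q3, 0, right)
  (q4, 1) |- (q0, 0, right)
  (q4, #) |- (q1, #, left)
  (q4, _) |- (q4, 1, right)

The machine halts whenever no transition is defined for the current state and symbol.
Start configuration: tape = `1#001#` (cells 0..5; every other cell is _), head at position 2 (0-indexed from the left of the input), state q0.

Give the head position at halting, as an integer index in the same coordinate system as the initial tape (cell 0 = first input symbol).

q0 | __1#[0]01#   read 0 → write #, move left, go to q3
q3 | __1[#]#01#   read # → write 1, move left, go to q2
q2 | __[1]1#01#   read 1 → write #, move left, go to q1
q1 | _[_]#1#01#   read _ → write 1, move left, go to q4
q4 | [_]1#1#01#   read _ → write 1, move right, go to q4
q4 | 1[1]#1#01#   read 1 → write 0, move right, go to q0
q0 | 10[#]1#01#   read # → write 1, move left, go to q1
q1 | 1[0]11#01#   read 0 → write _, move right, go to q0
q0 | 1_[1]1#01#   read 1 → write 1, move left, go to q3
q3 | 1[_]11#01#   read _ → write 1, move right, go to q1
q1 | 11[1]1#01#
At halt the head is at cell 0.

0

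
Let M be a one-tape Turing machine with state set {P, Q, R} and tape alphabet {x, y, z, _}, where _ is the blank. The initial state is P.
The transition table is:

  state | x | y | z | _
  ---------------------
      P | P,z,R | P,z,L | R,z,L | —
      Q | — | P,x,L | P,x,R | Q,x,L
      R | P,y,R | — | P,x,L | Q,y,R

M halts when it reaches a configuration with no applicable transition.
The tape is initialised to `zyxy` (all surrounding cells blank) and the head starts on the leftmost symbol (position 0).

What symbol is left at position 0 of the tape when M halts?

P | __[z]yxy   read z → write z, move L, go to R
R | _[_]zyxy   read _ → write y, move R, go to Q
Q | _y[z]yxy   read z → write x, move R, go to P
P | _yx[y]xy   read y → write z, move L, go to P
P | _y[x]zxy   read x → write z, move R, go to P
P | _yz[z]xy   read z → write z, move L, go to R
R | _y[z]zxy   read z → write x, move L, go to P
P | _[y]xzxy   read y → write z, move L, go to P
P | [_]zxzxy
Cell 0 holds x when M halts.

x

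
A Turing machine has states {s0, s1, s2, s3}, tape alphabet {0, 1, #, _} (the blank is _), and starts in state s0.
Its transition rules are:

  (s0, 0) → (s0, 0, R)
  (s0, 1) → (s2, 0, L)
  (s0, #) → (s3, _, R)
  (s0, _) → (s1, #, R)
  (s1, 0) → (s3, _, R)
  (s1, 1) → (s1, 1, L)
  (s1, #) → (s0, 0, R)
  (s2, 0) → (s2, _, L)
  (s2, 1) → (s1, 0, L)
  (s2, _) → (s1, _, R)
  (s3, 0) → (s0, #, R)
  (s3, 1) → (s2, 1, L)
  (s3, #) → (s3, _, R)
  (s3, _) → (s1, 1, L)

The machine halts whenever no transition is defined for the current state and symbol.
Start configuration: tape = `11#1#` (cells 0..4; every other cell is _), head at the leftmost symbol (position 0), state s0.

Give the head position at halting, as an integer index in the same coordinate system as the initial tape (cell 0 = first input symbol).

state=s0 head=0 tape=_[1]1#1#   (s0,1)→(s2,0,L)
state=s2 head=-1 tape=[_]01#1#   (s2,_)→(s1,_,R)
state=s1 head=0 tape=_[0]1#1#   (s1,0)→(s3,_,R)
state=s3 head=1 tape=__[1]#1#   (s3,1)→(s2,1,L)
state=s2 head=0 tape=_[_]1#1#   (s2,_)→(s1,_,R)
state=s1 head=1 tape=__[1]#1#   (s1,1)→(s1,1,L)
state=s1 head=0 tape=_[_]1#1#
At halt the head is at cell 0.

0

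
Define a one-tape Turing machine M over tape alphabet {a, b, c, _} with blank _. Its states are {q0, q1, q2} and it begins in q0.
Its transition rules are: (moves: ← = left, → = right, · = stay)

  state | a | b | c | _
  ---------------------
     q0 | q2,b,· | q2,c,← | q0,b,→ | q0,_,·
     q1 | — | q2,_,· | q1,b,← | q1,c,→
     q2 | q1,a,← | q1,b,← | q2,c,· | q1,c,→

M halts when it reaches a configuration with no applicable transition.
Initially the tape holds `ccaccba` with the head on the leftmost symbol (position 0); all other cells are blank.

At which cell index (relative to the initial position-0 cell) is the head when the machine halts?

6

state=q0 head=0 tape=_[c]caccba   (q0,c)→(q0,b,→)
state=q0 head=1 tape=_b[c]accba   (q0,c)→(q0,b,→)
state=q0 head=2 tape=_bb[a]ccba   (q0,a)→(q2,b,·)
state=q2 head=2 tape=_bb[b]ccba   (q2,b)→(q1,b,←)
state=q1 head=1 tape=_b[b]bccba   (q1,b)→(q2,_,·)
state=q2 head=1 tape=_b[_]bccba   (q2,_)→(q1,c,→)
state=q1 head=2 tape=_bc[b]ccba   (q1,b)→(q2,_,·)
state=q2 head=2 tape=_bc[_]ccba   (q2,_)→(q1,c,→)
state=q1 head=3 tape=_bcc[c]cba   (q1,c)→(q1,b,←)
state=q1 head=2 tape=_bc[c]bcba   (q1,c)→(q1,b,←)
state=q1 head=1 tape=_b[c]bbcba   (q1,c)→(q1,b,←)
state=q1 head=0 tape=_[b]bbbcba   (q1,b)→(q2,_,·)
state=q2 head=0 tape=_[_]bbbcba   (q2,_)→(q1,c,→)
state=q1 head=1 tape=_c[b]bbcba   (q1,b)→(q2,_,·)
state=q2 head=1 tape=_c[_]bbcba   (q2,_)→(q1,c,→)
state=q1 head=2 tape=_cc[b]bcba   (q1,b)→(q2,_,·)
state=q2 head=2 tape=_cc[_]bcba   (q2,_)→(q1,c,→)
state=q1 head=3 tape=_ccc[b]cba   (q1,b)→(q2,_,·)
state=q2 head=3 tape=_ccc[_]cba   (q2,_)→(q1,c,→)
state=q1 head=4 tape=_cccc[c]ba   (q1,c)→(q1,b,←)
state=q1 head=3 tape=_ccc[c]bba   (q1,c)→(q1,b,←)
state=q1 head=2 tape=_cc[c]bbba   (q1,c)→(q1,b,←)
state=q1 head=1 tape=_c[c]bbbba   (q1,c)→(q1,b,←)
state=q1 head=0 tape=_[c]bbbbba   (q1,c)→(q1,b,←)
state=q1 head=-1 tape=[_]bbbbbba   (q1,_)→(q1,c,→)
state=q1 head=0 tape=c[b]bbbbba   (q1,b)→(q2,_,·)
state=q2 head=0 tape=c[_]bbbbba   (q2,_)→(q1,c,→)
state=q1 head=1 tape=cc[b]bbbba   (q1,b)→(q2,_,·)
state=q2 head=1 tape=cc[_]bbbba   (q2,_)→(q1,c,→)
state=q1 head=2 tape=ccc[b]bbba   (q1,b)→(q2,_,·)
state=q2 head=2 tape=ccc[_]bbba   (q2,_)→(q1,c,→)
state=q1 head=3 tape=cccc[b]bba   (q1,b)→(q2,_,·)
state=q2 head=3 tape=cccc[_]bba   (q2,_)→(q1,c,→)
state=q1 head=4 tape=ccccc[b]ba   (q1,b)→(q2,_,·)
state=q2 head=4 tape=ccccc[_]ba   (q2,_)→(q1,c,→)
state=q1 head=5 tape=cccccc[b]a   (q1,b)→(q2,_,·)
state=q2 head=5 tape=cccccc[_]a   (q2,_)→(q1,c,→)
state=q1 head=6 tape=ccccccc[a]
At halt the head is at cell 6.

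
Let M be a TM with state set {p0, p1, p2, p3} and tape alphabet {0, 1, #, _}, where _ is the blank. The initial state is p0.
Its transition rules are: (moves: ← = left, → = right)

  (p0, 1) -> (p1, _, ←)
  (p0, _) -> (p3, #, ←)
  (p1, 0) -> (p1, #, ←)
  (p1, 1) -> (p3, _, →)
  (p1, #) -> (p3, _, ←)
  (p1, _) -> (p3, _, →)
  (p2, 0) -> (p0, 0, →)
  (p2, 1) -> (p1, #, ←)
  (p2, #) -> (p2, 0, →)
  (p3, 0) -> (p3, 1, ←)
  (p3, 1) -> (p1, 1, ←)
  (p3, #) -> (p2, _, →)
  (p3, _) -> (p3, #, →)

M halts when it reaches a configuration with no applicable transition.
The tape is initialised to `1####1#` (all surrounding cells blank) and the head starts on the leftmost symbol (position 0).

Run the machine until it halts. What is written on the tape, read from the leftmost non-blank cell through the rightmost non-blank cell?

#__0000

state=p0 head=0 tape=_[1]####1#_   (p0,1)→(p1,_,←)
state=p1 head=-1 tape=[_]_####1#_   (p1,_)→(p3,_,→)
state=p3 head=0 tape=_[_]####1#_   (p3,_)→(p3,#,→)
state=p3 head=1 tape=_#[#]###1#_   (p3,#)→(p2,_,→)
state=p2 head=2 tape=_#_[#]##1#_   (p2,#)→(p2,0,→)
state=p2 head=3 tape=_#_0[#]#1#_   (p2,#)→(p2,0,→)
state=p2 head=4 tape=_#_00[#]1#_   (p2,#)→(p2,0,→)
state=p2 head=5 tape=_#_000[1]#_   (p2,1)→(p1,#,←)
state=p1 head=4 tape=_#_00[0]##_   (p1,0)→(p1,#,←)
state=p1 head=3 tape=_#_0[0]###_   (p1,0)→(p1,#,←)
state=p1 head=2 tape=_#_[0]####_   (p1,0)→(p1,#,←)
state=p1 head=1 tape=_#[_]#####_   (p1,_)→(p3,_,→)
state=p3 head=2 tape=_#_[#]####_   (p3,#)→(p2,_,→)
state=p2 head=3 tape=_#__[#]###_   (p2,#)→(p2,0,→)
state=p2 head=4 tape=_#__0[#]##_   (p2,#)→(p2,0,→)
state=p2 head=5 tape=_#__00[#]#_   (p2,#)→(p2,0,→)
state=p2 head=6 tape=_#__000[#]_   (p2,#)→(p2,0,→)
state=p2 head=7 tape=_#__0000[_]
The non-blank tape span at halt is #__0000.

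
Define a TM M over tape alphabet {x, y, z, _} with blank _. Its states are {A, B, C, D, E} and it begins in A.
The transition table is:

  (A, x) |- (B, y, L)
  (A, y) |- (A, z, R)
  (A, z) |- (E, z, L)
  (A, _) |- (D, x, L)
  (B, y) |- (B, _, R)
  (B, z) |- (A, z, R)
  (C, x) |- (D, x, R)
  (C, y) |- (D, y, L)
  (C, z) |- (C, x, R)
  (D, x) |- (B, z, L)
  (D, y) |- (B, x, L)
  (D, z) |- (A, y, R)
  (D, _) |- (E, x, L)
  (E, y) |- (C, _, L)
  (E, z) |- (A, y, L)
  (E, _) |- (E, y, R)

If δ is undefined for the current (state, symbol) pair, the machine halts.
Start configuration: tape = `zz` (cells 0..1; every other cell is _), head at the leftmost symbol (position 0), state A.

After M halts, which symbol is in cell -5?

A | _____[z]z   read z → write z, move L, go to E
E | ____[_]zz   read _ → write y, move R, go to E
E | ____y[z]z   read z → write y, move L, go to A
A | ____[y]yz   read y → write z, move R, go to A
A | ____z[y]z   read y → write z, move R, go to A
A | ____zz[z]   read z → write z, move L, go to E
E | ____z[z]z   read z → write y, move L, go to A
A | ____[z]yz   read z → write z, move L, go to E
E | ___[_]zyz   read _ → write y, move R, go to E
E | ___y[z]yz   read z → write y, move L, go to A
A | ___[y]yyz   read y → write z, move R, go to A
A | ___z[y]yz   read y → write z, move R, go to A
A | ___zz[y]z   read y → write z, move R, go to A
A | ___zzz[z]   read z → write z, move L, go to E
E | ___zz[z]z   read z → write y, move L, go to A
A | ___z[z]yz   read z → write z, move L, go to E
E | ___[z]zyz   read z → write y, move L, go to A
A | __[_]yzyz   read _ → write x, move L, go to D
D | _[_]xyzyz   read _ → write x, move L, go to E
E | [_]xxyzyz   read _ → write y, move R, go to E
E | y[x]xyzyz
Cell -5 holds y when M halts.

y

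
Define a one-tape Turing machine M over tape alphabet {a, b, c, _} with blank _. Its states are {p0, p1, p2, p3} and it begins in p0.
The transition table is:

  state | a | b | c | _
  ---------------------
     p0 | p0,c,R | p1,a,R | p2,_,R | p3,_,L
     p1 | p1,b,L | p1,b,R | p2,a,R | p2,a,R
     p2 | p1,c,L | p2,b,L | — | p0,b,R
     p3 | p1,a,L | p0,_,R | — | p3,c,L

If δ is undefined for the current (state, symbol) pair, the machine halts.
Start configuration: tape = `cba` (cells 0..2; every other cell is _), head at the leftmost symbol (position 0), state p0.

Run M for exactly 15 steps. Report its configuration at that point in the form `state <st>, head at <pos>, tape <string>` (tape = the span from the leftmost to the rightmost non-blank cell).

p0 | [c]ba___   read c → write _, move R, go to p2
p2 | _[b]a___   read b → write b, move L, go to p2
p2 | [_]ba___   read _ → write b, move R, go to p0
p0 | b[b]a___   read b → write a, move R, go to p1
p1 | ba[a]___   read a → write b, move L, go to p1
p1 | b[a]b___   read a → write b, move L, go to p1
p1 | [b]bb___   read b → write b, move R, go to p1
p1 | b[b]b___   read b → write b, move R, go to p1
p1 | bb[b]___   read b → write b, move R, go to p1
p1 | bbb[_]__   read _ → write a, move R, go to p2
p2 | bbba[_]_   read _ → write b, move R, go to p0
p0 | bbbab[_]   read _ → write _, move L, go to p3
p3 | bbba[b]_   read b → write _, move R, go to p0
p0 | bbba_[_]   read _ → write _, move L, go to p3
p3 | bbba[_]_   read _ → write c, move L, go to p3
p3 | bbb[a]c_
After 15 steps: state p3, head at 3, tape bbbac.

state p3, head at 3, tape bbbac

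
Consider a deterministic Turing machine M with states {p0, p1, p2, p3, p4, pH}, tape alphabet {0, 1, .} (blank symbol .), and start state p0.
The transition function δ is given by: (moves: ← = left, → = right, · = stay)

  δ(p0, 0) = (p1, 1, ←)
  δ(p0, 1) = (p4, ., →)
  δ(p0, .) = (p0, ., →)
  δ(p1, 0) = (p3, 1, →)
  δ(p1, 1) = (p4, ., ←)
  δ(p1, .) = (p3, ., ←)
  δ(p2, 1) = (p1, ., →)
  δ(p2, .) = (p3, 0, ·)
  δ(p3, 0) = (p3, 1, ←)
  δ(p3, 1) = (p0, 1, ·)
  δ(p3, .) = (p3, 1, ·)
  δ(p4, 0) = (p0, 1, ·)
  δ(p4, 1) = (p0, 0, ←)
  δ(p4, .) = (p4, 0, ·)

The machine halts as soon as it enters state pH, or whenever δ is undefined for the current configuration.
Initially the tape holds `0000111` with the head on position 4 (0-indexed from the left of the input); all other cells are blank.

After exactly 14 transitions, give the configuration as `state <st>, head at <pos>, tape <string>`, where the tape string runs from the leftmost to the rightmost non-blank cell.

p0 | .0000[1]11   read 1 → write ., move →, go to p4
p4 | .0000.[1]1   read 1 → write 0, move ←, go to p0
p0 | .0000[.]01   read . → write ., move →, go to p0
p0 | .0000.[0]1   read 0 → write 1, move ←, go to p1
p1 | .0000[.]11   read . → write ., move ←, go to p3
p3 | .000[0].11   read 0 → write 1, move ←, go to p3
p3 | .00[0]1.11   read 0 → write 1, move ←, go to p3
p3 | .0[0]11.11   read 0 → write 1, move ←, go to p3
p3 | .[0]111.11   read 0 → write 1, move ←, go to p3
p3 | [.]1111.11   read . → write 1, move ·, go to p3
p3 | [1]1111.11   read 1 → write 1, move ·, go to p0
p0 | [1]1111.11   read 1 → write ., move →, go to p4
p4 | .[1]111.11   read 1 → write 0, move ←, go to p0
p0 | [.]0111.11   read . → write ., move →, go to p0
p0 | .[0]111.11
After 14 steps: state p0, head at 0, tape 0111.11.

state p0, head at 0, tape 0111.11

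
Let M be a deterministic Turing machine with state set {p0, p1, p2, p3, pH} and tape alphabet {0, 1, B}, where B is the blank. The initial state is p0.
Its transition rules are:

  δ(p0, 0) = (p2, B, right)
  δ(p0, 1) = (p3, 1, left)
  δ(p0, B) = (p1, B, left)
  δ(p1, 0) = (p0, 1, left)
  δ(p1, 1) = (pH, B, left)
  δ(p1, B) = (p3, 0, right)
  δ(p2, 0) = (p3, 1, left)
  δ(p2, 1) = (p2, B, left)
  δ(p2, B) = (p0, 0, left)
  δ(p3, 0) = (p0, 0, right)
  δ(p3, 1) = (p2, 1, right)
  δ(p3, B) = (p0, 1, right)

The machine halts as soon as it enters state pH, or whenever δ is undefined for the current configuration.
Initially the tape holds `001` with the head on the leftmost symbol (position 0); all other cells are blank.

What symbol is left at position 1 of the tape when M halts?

state=p0 head=0 tape=BBB[0]01   (p0,0)→(p2,B,right)
state=p2 head=1 tape=BBBB[0]1   (p2,0)→(p3,1,left)
state=p3 head=0 tape=BBB[B]11   (p3,B)→(p0,1,right)
state=p0 head=1 tape=BBB1[1]1   (p0,1)→(p3,1,left)
state=p3 head=0 tape=BBB[1]11   (p3,1)→(p2,1,right)
state=p2 head=1 tape=BBB1[1]1   (p2,1)→(p2,B,left)
state=p2 head=0 tape=BBB[1]B1   (p2,1)→(p2,B,left)
state=p2 head=-1 tape=BB[B]BB1   (p2,B)→(p0,0,left)
state=p0 head=-2 tape=B[B]0BB1   (p0,B)→(p1,B,left)
state=p1 head=-3 tape=[B]B0BB1   (p1,B)→(p3,0,right)
state=p3 head=-2 tape=0[B]0BB1   (p3,B)→(p0,1,right)
state=p0 head=-1 tape=01[0]BB1   (p0,0)→(p2,B,right)
state=p2 head=0 tape=01B[B]B1   (p2,B)→(p0,0,left)
state=p0 head=-1 tape=01[B]0B1   (p0,B)→(p1,B,left)
state=p1 head=-2 tape=0[1]B0B1   (p1,1)→(pH,B,left)
state=pH head=-3 tape=[0]BB0B1
Cell 1 holds B when M halts.

B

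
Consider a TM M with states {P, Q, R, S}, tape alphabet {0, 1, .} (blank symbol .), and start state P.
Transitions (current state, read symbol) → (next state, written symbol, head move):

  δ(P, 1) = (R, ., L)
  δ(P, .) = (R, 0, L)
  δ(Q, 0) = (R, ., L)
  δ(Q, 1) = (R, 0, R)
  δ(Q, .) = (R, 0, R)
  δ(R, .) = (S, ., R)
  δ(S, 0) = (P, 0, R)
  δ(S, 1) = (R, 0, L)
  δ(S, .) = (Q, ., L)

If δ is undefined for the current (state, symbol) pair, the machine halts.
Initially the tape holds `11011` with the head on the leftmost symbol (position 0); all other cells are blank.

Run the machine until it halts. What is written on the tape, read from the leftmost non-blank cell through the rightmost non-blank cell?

state=P head=0 tape=.[1]1011   (P,1)→(R,.,L)
state=R head=-1 tape=[.].1011   (R,.)→(S,.,R)
state=S head=0 tape=.[.]1011   (S,.)→(Q,.,L)
state=Q head=-1 tape=[.].1011   (Q,.)→(R,0,R)
state=R head=0 tape=0[.]1011   (R,.)→(S,.,R)
state=S head=1 tape=0.[1]011   (S,1)→(R,0,L)
state=R head=0 tape=0[.]0011   (R,.)→(S,.,R)
state=S head=1 tape=0.[0]011   (S,0)→(P,0,R)
state=P head=2 tape=0.0[0]11
The non-blank tape span at halt is 0.0011.

0.0011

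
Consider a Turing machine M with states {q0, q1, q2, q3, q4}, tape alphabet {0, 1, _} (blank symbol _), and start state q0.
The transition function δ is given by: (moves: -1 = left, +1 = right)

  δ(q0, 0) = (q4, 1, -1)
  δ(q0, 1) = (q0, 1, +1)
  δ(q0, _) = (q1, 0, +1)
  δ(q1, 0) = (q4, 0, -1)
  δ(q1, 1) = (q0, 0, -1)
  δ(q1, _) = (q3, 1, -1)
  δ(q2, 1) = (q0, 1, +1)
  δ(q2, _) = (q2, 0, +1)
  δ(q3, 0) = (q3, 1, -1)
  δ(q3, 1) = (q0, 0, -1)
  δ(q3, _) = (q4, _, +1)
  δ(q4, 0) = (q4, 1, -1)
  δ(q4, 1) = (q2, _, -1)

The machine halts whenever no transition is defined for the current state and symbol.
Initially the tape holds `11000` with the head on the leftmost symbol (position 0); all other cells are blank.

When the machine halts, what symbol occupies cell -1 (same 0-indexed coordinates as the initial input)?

0

q0 | _[1]1000   read 1 → write 1, move +1, go to q0
q0 | _1[1]000   read 1 → write 1, move +1, go to q0
q0 | _11[0]00   read 0 → write 1, move -1, go to q4
q4 | _1[1]100   read 1 → write _, move -1, go to q2
q2 | _[1]_100   read 1 → write 1, move +1, go to q0
q0 | _1[_]100   read _ → write 0, move +1, go to q1
q1 | _10[1]00   read 1 → write 0, move -1, go to q0
q0 | _1[0]000   read 0 → write 1, move -1, go to q4
q4 | _[1]1000   read 1 → write _, move -1, go to q2
q2 | [_]_1000   read _ → write 0, move +1, go to q2
q2 | 0[_]1000   read _ → write 0, move +1, go to q2
q2 | 00[1]000   read 1 → write 1, move +1, go to q0
q0 | 001[0]00   read 0 → write 1, move -1, go to q4
q4 | 00[1]100   read 1 → write _, move -1, go to q2
q2 | 0[0]_100
Cell -1 holds 0 when M halts.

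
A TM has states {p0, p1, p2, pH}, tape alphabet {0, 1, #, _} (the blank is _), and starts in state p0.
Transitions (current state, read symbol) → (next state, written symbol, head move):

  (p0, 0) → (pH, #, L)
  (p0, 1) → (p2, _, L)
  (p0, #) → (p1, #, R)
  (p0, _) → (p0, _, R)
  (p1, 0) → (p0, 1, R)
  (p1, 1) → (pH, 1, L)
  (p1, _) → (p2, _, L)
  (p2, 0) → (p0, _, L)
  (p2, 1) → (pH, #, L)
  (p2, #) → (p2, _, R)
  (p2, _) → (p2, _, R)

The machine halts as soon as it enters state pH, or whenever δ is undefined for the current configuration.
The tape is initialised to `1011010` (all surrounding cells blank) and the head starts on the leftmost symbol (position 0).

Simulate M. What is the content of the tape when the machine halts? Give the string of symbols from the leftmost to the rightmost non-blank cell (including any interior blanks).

state=p0 head=0 tape=_[1]011010   (p0,1)→(p2,_,L)
state=p2 head=-1 tape=[_]_011010   (p2,_)→(p2,_,R)
state=p2 head=0 tape=_[_]011010   (p2,_)→(p2,_,R)
state=p2 head=1 tape=__[0]11010   (p2,0)→(p0,_,L)
state=p0 head=0 tape=_[_]_11010   (p0,_)→(p0,_,R)
state=p0 head=1 tape=__[_]11010   (p0,_)→(p0,_,R)
state=p0 head=2 tape=___[1]1010   (p0,1)→(p2,_,L)
state=p2 head=1 tape=__[_]_1010   (p2,_)→(p2,_,R)
state=p2 head=2 tape=___[_]1010   (p2,_)→(p2,_,R)
state=p2 head=3 tape=____[1]010   (p2,1)→(pH,#,L)
state=pH head=2 tape=___[_]#010
The non-blank tape span at halt is #010.

#010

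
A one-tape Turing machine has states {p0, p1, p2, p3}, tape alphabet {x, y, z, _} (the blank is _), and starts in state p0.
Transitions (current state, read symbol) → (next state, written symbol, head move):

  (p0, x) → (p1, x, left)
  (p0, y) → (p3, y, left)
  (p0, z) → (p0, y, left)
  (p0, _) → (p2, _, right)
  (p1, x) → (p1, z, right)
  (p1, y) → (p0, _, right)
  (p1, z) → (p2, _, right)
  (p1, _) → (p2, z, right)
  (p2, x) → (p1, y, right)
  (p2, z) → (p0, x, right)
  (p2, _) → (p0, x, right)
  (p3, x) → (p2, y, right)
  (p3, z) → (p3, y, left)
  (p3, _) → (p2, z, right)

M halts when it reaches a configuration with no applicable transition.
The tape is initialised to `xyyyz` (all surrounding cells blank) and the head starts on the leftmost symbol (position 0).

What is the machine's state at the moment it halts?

p2

p0 | _[x]yyyz   read x → write x, move left, go to p1
p1 | [_]xyyyz   read _ → write z, move right, go to p2
p2 | z[x]yyyz   read x → write y, move right, go to p1
p1 | zy[y]yyz   read y → write _, move right, go to p0
p0 | zy_[y]yz   read y → write y, move left, go to p3
p3 | zy[_]yyz   read _ → write z, move right, go to p2
p2 | zyz[y]yz
No transition is defined for (p2, y); M halts in state p2.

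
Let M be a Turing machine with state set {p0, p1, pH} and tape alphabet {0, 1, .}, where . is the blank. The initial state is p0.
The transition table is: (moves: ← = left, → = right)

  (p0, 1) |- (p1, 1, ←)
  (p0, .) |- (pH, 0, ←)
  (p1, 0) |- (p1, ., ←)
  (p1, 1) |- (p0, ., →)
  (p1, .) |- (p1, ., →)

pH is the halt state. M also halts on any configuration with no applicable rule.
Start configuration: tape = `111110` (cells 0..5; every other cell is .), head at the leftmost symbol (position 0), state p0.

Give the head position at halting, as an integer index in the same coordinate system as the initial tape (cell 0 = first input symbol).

state=p0 head=0 tape=.[1]11110   (p0,1)→(p1,1,←)
state=p1 head=-1 tape=[.]111110   (p1,.)→(p1,.,→)
state=p1 head=0 tape=.[1]11110   (p1,1)→(p0,.,→)
state=p0 head=1 tape=..[1]1110   (p0,1)→(p1,1,←)
state=p1 head=0 tape=.[.]11110   (p1,.)→(p1,.,→)
state=p1 head=1 tape=..[1]1110   (p1,1)→(p0,.,→)
state=p0 head=2 tape=...[1]110   (p0,1)→(p1,1,←)
state=p1 head=1 tape=..[.]1110   (p1,.)→(p1,.,→)
state=p1 head=2 tape=...[1]110   (p1,1)→(p0,.,→)
state=p0 head=3 tape=....[1]10   (p0,1)→(p1,1,←)
state=p1 head=2 tape=...[.]110   (p1,.)→(p1,.,→)
state=p1 head=3 tape=....[1]10   (p1,1)→(p0,.,→)
state=p0 head=4 tape=.....[1]0   (p0,1)→(p1,1,←)
state=p1 head=3 tape=....[.]10   (p1,.)→(p1,.,→)
state=p1 head=4 tape=.....[1]0   (p1,1)→(p0,.,→)
state=p0 head=5 tape=......[0]
At halt the head is at cell 5.

5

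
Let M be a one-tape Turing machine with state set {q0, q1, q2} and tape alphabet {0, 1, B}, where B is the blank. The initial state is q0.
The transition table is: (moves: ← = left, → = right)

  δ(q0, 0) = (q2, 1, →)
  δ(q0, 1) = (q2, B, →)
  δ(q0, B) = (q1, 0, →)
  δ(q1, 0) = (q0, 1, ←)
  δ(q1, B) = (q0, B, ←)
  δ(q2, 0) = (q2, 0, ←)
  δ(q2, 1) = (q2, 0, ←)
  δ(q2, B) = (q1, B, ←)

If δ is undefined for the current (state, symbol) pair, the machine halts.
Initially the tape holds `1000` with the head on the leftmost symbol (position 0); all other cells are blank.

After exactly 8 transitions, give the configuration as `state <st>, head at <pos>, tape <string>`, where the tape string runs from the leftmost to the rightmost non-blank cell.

state=q0 head=0 tape=BB[1]000   (q0,1)→(q2,B,→)
state=q2 head=1 tape=BBB[0]00   (q2,0)→(q2,0,←)
state=q2 head=0 tape=BB[B]000   (q2,B)→(q1,B,←)
state=q1 head=-1 tape=B[B]B000   (q1,B)→(q0,B,←)
state=q0 head=-2 tape=[B]BB000   (q0,B)→(q1,0,→)
state=q1 head=-1 tape=0[B]B000   (q1,B)→(q0,B,←)
state=q0 head=-2 tape=[0]BB000   (q0,0)→(q2,1,→)
state=q2 head=-1 tape=1[B]B000   (q2,B)→(q1,B,←)
state=q1 head=-2 tape=[1]BB000
After 8 steps: state q1, head at -2, tape 1BB000.

state q1, head at -2, tape 1BB000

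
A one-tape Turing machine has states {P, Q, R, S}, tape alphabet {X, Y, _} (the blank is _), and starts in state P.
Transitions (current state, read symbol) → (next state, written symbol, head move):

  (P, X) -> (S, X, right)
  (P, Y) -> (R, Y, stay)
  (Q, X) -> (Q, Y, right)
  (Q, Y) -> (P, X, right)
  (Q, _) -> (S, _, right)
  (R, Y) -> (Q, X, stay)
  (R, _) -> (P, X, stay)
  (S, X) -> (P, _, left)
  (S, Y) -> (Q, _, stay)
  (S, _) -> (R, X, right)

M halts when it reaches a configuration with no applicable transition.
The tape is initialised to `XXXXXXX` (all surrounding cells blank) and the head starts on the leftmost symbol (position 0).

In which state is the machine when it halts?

state=P head=0 tape=[X]XXXXXX   (P,X)→(S,X,right)
state=S head=1 tape=X[X]XXXXX   (S,X)→(P,_,left)
state=P head=0 tape=[X]_XXXXX   (P,X)→(S,X,right)
state=S head=1 tape=X[_]XXXXX   (S,_)→(R,X,right)
state=R head=2 tape=XX[X]XXXX
No transition is defined for (R, X); M halts in state R.

R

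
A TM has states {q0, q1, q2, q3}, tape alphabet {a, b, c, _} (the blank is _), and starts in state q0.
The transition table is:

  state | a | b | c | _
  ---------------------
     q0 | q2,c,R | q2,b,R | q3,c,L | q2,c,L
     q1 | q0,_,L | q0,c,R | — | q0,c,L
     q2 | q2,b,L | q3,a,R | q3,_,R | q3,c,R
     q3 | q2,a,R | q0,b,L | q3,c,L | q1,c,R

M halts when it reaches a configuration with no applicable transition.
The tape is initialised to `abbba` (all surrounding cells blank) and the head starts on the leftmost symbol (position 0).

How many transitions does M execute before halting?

18

state=q0 head=0 tape=[a]bbba___   (q0,a)→(q2,c,R)
state=q2 head=1 tape=c[b]bba___   (q2,b)→(q3,a,R)
state=q3 head=2 tape=ca[b]ba___   (q3,b)→(q0,b,L)
state=q0 head=1 tape=c[a]bba___   (q0,a)→(q2,c,R)
state=q2 head=2 tape=cc[b]ba___   (q2,b)→(q3,a,R)
state=q3 head=3 tape=cca[b]a___   (q3,b)→(q0,b,L)
state=q0 head=2 tape=cc[a]ba___   (q0,a)→(q2,c,R)
state=q2 head=3 tape=ccc[b]a___   (q2,b)→(q3,a,R)
state=q3 head=4 tape=ccca[a]___   (q3,a)→(q2,a,R)
state=q2 head=5 tape=cccaa[_]__   (q2,_)→(q3,c,R)
state=q3 head=6 tape=cccaac[_]_   (q3,_)→(q1,c,R)
state=q1 head=7 tape=cccaacc[_]   (q1,_)→(q0,c,L)
state=q0 head=6 tape=cccaac[c]c   (q0,c)→(q3,c,L)
state=q3 head=5 tape=cccaa[c]cc   (q3,c)→(q3,c,L)
state=q3 head=4 tape=ccca[a]ccc   (q3,a)→(q2,a,R)
state=q2 head=5 tape=cccaa[c]cc   (q2,c)→(q3,_,R)
state=q3 head=6 tape=cccaa_[c]c   (q3,c)→(q3,c,L)
state=q3 head=5 tape=cccaa[_]cc   (q3,_)→(q1,c,R)
state=q1 head=6 tape=cccaac[c]c
M halts after 18 transitions.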